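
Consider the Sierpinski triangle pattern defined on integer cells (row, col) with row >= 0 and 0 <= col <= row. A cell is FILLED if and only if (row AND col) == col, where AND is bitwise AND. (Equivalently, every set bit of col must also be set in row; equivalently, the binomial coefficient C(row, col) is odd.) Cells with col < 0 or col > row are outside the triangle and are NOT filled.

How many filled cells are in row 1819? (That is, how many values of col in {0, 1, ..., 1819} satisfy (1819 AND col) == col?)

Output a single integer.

1819 in binary = 11100011011
popcount(1819) = number of 1-bits in 11100011011 = 7
A col c satisfies (1819 AND c) == c iff every set bit of c is also set in 1819; each of the 7 set bits of 1819 can independently be on or off in c.
count = 2^7 = 128

Answer: 128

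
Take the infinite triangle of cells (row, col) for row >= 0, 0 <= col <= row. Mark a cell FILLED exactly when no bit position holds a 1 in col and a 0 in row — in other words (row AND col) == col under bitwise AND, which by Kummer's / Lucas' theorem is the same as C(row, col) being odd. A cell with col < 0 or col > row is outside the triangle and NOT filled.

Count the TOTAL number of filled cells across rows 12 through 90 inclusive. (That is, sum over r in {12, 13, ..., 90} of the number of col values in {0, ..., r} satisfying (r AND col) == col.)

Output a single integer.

Answer: 994

Derivation:
r12=1100 pc2: +4 =4
r13=1101 pc3: +8 =12
r14=1110 pc3: +8 =20
r15=1111 pc4: +16 =36
r16=10000 pc1: +2 =38
r17=10001 pc2: +4 =42
r18=10010 pc2: +4 =46
r19=10011 pc3: +8 =54
r20=10100 pc2: +4 =58
r21=10101 pc3: +8 =66
r22=10110 pc3: +8 =74
r23=10111 pc4: +16 =90
r24=11000 pc2: +4 =94
r25=11001 pc3: +8 =102
r26=11010 pc3: +8 =110
r27=11011 pc4: +16 =126
r28=11100 pc3: +8 =134
r29=11101 pc4: +16 =150
r30=11110 pc4: +16 =166
r31=11111 pc5: +32 =198
r32=100000 pc1: +2 =200
r33=100001 pc2: +4 =204
r34=100010 pc2: +4 =208
r35=100011 pc3: +8 =216
r36=100100 pc2: +4 =220
r37=100101 pc3: +8 =228
r38=100110 pc3: +8 =236
r39=100111 pc4: +16 =252
r40=101000 pc2: +4 =256
r41=101001 pc3: +8 =264
r42=101010 pc3: +8 =272
r43=101011 pc4: +16 =288
r44=101100 pc3: +8 =296
r45=101101 pc4: +16 =312
r46=101110 pc4: +16 =328
r47=101111 pc5: +32 =360
r48=110000 pc2: +4 =364
r49=110001 pc3: +8 =372
r50=110010 pc3: +8 =380
r51=110011 pc4: +16 =396
r52=110100 pc3: +8 =404
r53=110101 pc4: +16 =420
r54=110110 pc4: +16 =436
r55=110111 pc5: +32 =468
r56=111000 pc3: +8 =476
r57=111001 pc4: +16 =492
r58=111010 pc4: +16 =508
r59=111011 pc5: +32 =540
r60=111100 pc4: +16 =556
r61=111101 pc5: +32 =588
r62=111110 pc5: +32 =620
r63=111111 pc6: +64 =684
r64=1000000 pc1: +2 =686
r65=1000001 pc2: +4 =690
r66=1000010 pc2: +4 =694
r67=1000011 pc3: +8 =702
r68=1000100 pc2: +4 =706
r69=1000101 pc3: +8 =714
r70=1000110 pc3: +8 =722
r71=1000111 pc4: +16 =738
r72=1001000 pc2: +4 =742
r73=1001001 pc3: +8 =750
r74=1001010 pc3: +8 =758
r75=1001011 pc4: +16 =774
r76=1001100 pc3: +8 =782
r77=1001101 pc4: +16 =798
r78=1001110 pc4: +16 =814
r79=1001111 pc5: +32 =846
r80=1010000 pc2: +4 =850
r81=1010001 pc3: +8 =858
r82=1010010 pc3: +8 =866
r83=1010011 pc4: +16 =882
r84=1010100 pc3: +8 =890
r85=1010101 pc4: +16 =906
r86=1010110 pc4: +16 =922
r87=1010111 pc5: +32 =954
r88=1011000 pc3: +8 =962
r89=1011001 pc4: +16 =978
r90=1011010 pc4: +16 =994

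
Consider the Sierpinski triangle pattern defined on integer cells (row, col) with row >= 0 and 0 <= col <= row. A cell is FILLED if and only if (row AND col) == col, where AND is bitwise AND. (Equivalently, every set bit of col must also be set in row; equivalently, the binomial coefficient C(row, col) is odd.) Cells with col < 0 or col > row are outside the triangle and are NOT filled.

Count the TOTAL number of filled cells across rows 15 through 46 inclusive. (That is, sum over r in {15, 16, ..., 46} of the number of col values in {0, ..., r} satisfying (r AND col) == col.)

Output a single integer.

r15=1111 pc4: +16 =16
r16=10000 pc1: +2 =18
r17=10001 pc2: +4 =22
r18=10010 pc2: +4 =26
r19=10011 pc3: +8 =34
r20=10100 pc2: +4 =38
r21=10101 pc3: +8 =46
r22=10110 pc3: +8 =54
r23=10111 pc4: +16 =70
r24=11000 pc2: +4 =74
r25=11001 pc3: +8 =82
r26=11010 pc3: +8 =90
r27=11011 pc4: +16 =106
r28=11100 pc3: +8 =114
r29=11101 pc4: +16 =130
r30=11110 pc4: +16 =146
r31=11111 pc5: +32 =178
r32=100000 pc1: +2 =180
r33=100001 pc2: +4 =184
r34=100010 pc2: +4 =188
r35=100011 pc3: +8 =196
r36=100100 pc2: +4 =200
r37=100101 pc3: +8 =208
r38=100110 pc3: +8 =216
r39=100111 pc4: +16 =232
r40=101000 pc2: +4 =236
r41=101001 pc3: +8 =244
r42=101010 pc3: +8 =252
r43=101011 pc4: +16 =268
r44=101100 pc3: +8 =276
r45=101101 pc4: +16 =292
r46=101110 pc4: +16 =308

Answer: 308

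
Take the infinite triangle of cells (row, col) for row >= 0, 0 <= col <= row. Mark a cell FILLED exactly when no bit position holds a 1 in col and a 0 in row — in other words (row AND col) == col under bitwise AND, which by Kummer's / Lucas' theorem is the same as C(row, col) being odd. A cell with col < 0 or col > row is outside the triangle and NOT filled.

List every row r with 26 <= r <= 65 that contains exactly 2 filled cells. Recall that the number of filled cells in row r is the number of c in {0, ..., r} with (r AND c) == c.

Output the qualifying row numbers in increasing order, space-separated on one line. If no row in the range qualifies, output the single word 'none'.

Answer: 32 64

Derivation:
Row r has 2^popcount(r) filled cells, so we need popcount(r) = log2(2) = 1.
Scan r = 26..65 and keep those with exactly 1 one-bits:
r=26=11010 popcount=3 -> skip
r=27=11011 popcount=4 -> skip
r=28=11100 popcount=3 -> skip
r=29=11101 popcount=4 -> skip
r=30=11110 popcount=4 -> skip
r=31=11111 popcount=5 -> skip
r=32=100000 popcount=1 -> KEEP
r=33=100001 popcount=2 -> skip
r=34=100010 popcount=2 -> skip
r=35=100011 popcount=3 -> skip
r=36=100100 popcount=2 -> skip
r=37=100101 popcount=3 -> skip
r=38=100110 popcount=3 -> skip
r=39=100111 popcount=4 -> skip
r=40=101000 popcount=2 -> skip
r=41=101001 popcount=3 -> skip
r=42=101010 popcount=3 -> skip
r=43=101011 popcount=4 -> skip
r=44=101100 popcount=3 -> skip
r=45=101101 popcount=4 -> skip
r=46=101110 popcount=4 -> skip
r=47=101111 popcount=5 -> skip
r=48=110000 popcount=2 -> skip
r=49=110001 popcount=3 -> skip
r=50=110010 popcount=3 -> skip
r=51=110011 popcount=4 -> skip
r=52=110100 popcount=3 -> skip
r=53=110101 popcount=4 -> skip
r=54=110110 popcount=4 -> skip
r=55=110111 popcount=5 -> skip
r=56=111000 popcount=3 -> skip
r=57=111001 popcount=4 -> skip
r=58=111010 popcount=4 -> skip
r=59=111011 popcount=5 -> skip
r=60=111100 popcount=4 -> skip
r=61=111101 popcount=5 -> skip
r=62=111110 popcount=5 -> skip
r=63=111111 popcount=6 -> skip
r=64=1000000 popcount=1 -> KEEP
r=65=1000001 popcount=2 -> skip
Kept rows: 32 64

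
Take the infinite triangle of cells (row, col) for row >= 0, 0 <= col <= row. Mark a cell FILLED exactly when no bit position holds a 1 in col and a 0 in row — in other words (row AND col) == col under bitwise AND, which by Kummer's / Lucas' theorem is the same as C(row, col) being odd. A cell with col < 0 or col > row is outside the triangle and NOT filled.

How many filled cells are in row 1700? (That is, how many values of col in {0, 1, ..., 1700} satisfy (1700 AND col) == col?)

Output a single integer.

1700 in binary = 11010100100
popcount(1700) = number of 1-bits in 11010100100 = 5
A col c satisfies (1700 AND c) == c iff every set bit of c is also set in 1700; each of the 5 set bits of 1700 can independently be on or off in c.
count = 2^5 = 32

Answer: 32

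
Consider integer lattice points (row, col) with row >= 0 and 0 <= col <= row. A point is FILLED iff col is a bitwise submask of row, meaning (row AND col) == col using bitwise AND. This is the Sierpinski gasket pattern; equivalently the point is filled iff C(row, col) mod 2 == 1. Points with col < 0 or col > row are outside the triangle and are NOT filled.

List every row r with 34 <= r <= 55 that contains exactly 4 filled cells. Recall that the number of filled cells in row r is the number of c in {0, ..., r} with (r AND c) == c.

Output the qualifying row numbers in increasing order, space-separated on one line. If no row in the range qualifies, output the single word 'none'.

Answer: 34 36 40 48

Derivation:
Row r has 2^popcount(r) filled cells, so we need popcount(r) = log2(4) = 2.
Scan r = 34..55 and keep those with exactly 2 one-bits:
r=34=100010 popcount=2 -> KEEP
r=35=100011 popcount=3 -> skip
r=36=100100 popcount=2 -> KEEP
r=37=100101 popcount=3 -> skip
r=38=100110 popcount=3 -> skip
r=39=100111 popcount=4 -> skip
r=40=101000 popcount=2 -> KEEP
r=41=101001 popcount=3 -> skip
r=42=101010 popcount=3 -> skip
r=43=101011 popcount=4 -> skip
r=44=101100 popcount=3 -> skip
r=45=101101 popcount=4 -> skip
r=46=101110 popcount=4 -> skip
r=47=101111 popcount=5 -> skip
r=48=110000 popcount=2 -> KEEP
r=49=110001 popcount=3 -> skip
r=50=110010 popcount=3 -> skip
r=51=110011 popcount=4 -> skip
r=52=110100 popcount=3 -> skip
r=53=110101 popcount=4 -> skip
r=54=110110 popcount=4 -> skip
r=55=110111 popcount=5 -> skip
Kept rows: 34 36 40 48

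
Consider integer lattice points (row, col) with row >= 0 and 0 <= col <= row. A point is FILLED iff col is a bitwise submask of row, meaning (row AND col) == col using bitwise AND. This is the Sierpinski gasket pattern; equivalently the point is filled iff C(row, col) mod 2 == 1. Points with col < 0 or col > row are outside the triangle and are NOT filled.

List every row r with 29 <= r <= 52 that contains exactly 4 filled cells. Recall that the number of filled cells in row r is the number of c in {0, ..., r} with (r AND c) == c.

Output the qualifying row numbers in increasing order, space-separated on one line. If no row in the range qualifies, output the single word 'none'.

Row r has 2^popcount(r) filled cells, so we need popcount(r) = log2(4) = 2.
Scan r = 29..52 and keep those with exactly 2 one-bits:
r=29=11101 popcount=4 -> skip
r=30=11110 popcount=4 -> skip
r=31=11111 popcount=5 -> skip
r=32=100000 popcount=1 -> skip
r=33=100001 popcount=2 -> KEEP
r=34=100010 popcount=2 -> KEEP
r=35=100011 popcount=3 -> skip
r=36=100100 popcount=2 -> KEEP
r=37=100101 popcount=3 -> skip
r=38=100110 popcount=3 -> skip
r=39=100111 popcount=4 -> skip
r=40=101000 popcount=2 -> KEEP
r=41=101001 popcount=3 -> skip
r=42=101010 popcount=3 -> skip
r=43=101011 popcount=4 -> skip
r=44=101100 popcount=3 -> skip
r=45=101101 popcount=4 -> skip
r=46=101110 popcount=4 -> skip
r=47=101111 popcount=5 -> skip
r=48=110000 popcount=2 -> KEEP
r=49=110001 popcount=3 -> skip
r=50=110010 popcount=3 -> skip
r=51=110011 popcount=4 -> skip
r=52=110100 popcount=3 -> skip
Kept rows: 33 34 36 40 48

Answer: 33 34 36 40 48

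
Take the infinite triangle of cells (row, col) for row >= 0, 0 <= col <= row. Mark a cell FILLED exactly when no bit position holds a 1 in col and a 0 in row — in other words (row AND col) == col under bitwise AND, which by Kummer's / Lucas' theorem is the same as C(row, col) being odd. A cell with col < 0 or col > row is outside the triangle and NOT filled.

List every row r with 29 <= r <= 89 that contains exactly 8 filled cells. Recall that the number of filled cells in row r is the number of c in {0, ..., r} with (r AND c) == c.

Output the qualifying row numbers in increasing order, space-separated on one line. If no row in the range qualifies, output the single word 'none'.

Answer: 35 37 38 41 42 44 49 50 52 56 67 69 70 73 74 76 81 82 84 88

Derivation:
Row r has 2^popcount(r) filled cells, so we need popcount(r) = log2(8) = 3.
Scan r = 29..89 and keep those with exactly 3 one-bits:
r=29=11101 popcount=4 -> skip
r=30=11110 popcount=4 -> skip
r=31=11111 popcount=5 -> skip
r=32=100000 popcount=1 -> skip
r=33=100001 popcount=2 -> skip
r=34=100010 popcount=2 -> skip
r=35=100011 popcount=3 -> KEEP
r=36=100100 popcount=2 -> skip
r=37=100101 popcount=3 -> KEEP
r=38=100110 popcount=3 -> KEEP
r=39=100111 popcount=4 -> skip
r=40=101000 popcount=2 -> skip
r=41=101001 popcount=3 -> KEEP
r=42=101010 popcount=3 -> KEEP
r=43=101011 popcount=4 -> skip
r=44=101100 popcount=3 -> KEEP
r=45=101101 popcount=4 -> skip
r=46=101110 popcount=4 -> skip
r=47=101111 popcount=5 -> skip
r=48=110000 popcount=2 -> skip
r=49=110001 popcount=3 -> KEEP
r=50=110010 popcount=3 -> KEEP
r=51=110011 popcount=4 -> skip
r=52=110100 popcount=3 -> KEEP
r=53=110101 popcount=4 -> skip
r=54=110110 popcount=4 -> skip
r=55=110111 popcount=5 -> skip
r=56=111000 popcount=3 -> KEEP
r=57=111001 popcount=4 -> skip
r=58=111010 popcount=4 -> skip
r=59=111011 popcount=5 -> skip
r=60=111100 popcount=4 -> skip
r=61=111101 popcount=5 -> skip
r=62=111110 popcount=5 -> skip
r=63=111111 popcount=6 -> skip
r=64=1000000 popcount=1 -> skip
r=65=1000001 popcount=2 -> skip
r=66=1000010 popcount=2 -> skip
r=67=1000011 popcount=3 -> KEEP
r=68=1000100 popcount=2 -> skip
r=69=1000101 popcount=3 -> KEEP
r=70=1000110 popcount=3 -> KEEP
r=71=1000111 popcount=4 -> skip
r=72=1001000 popcount=2 -> skip
r=73=1001001 popcount=3 -> KEEP
r=74=1001010 popcount=3 -> KEEP
r=75=1001011 popcount=4 -> skip
r=76=1001100 popcount=3 -> KEEP
r=77=1001101 popcount=4 -> skip
r=78=1001110 popcount=4 -> skip
r=79=1001111 popcount=5 -> skip
r=80=1010000 popcount=2 -> skip
r=81=1010001 popcount=3 -> KEEP
r=82=1010010 popcount=3 -> KEEP
r=83=1010011 popcount=4 -> skip
r=84=1010100 popcount=3 -> KEEP
r=85=1010101 popcount=4 -> skip
r=86=1010110 popcount=4 -> skip
r=87=1010111 popcount=5 -> skip
r=88=1011000 popcount=3 -> KEEP
r=89=1011001 popcount=4 -> skip
Kept rows: 35 37 38 41 42 44 49 50 52 56 67 69 70 73 74 76 81 82 84 88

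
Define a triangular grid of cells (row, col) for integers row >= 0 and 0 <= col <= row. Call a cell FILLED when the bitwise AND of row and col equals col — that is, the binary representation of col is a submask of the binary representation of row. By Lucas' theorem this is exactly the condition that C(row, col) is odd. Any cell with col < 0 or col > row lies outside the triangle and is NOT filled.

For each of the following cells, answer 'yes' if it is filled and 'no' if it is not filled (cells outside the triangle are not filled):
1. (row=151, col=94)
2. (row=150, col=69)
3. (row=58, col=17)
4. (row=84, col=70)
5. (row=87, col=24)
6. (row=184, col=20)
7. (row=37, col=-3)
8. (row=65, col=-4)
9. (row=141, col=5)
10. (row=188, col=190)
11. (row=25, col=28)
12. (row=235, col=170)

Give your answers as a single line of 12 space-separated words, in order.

Answer: no no no no no no no no yes no no yes

Derivation:
(151,94): row=0b10010111, col=0b1011110, row AND col = 0b10110 = 22; 22 != 94 -> empty
(150,69): row=0b10010110, col=0b1000101, row AND col = 0b100 = 4; 4 != 69 -> empty
(58,17): row=0b111010, col=0b10001, row AND col = 0b10000 = 16; 16 != 17 -> empty
(84,70): row=0b1010100, col=0b1000110, row AND col = 0b1000100 = 68; 68 != 70 -> empty
(87,24): row=0b1010111, col=0b11000, row AND col = 0b10000 = 16; 16 != 24 -> empty
(184,20): row=0b10111000, col=0b10100, row AND col = 0b10000 = 16; 16 != 20 -> empty
(37,-3): col outside [0, 37] -> not filled
(65,-4): col outside [0, 65] -> not filled
(141,5): row=0b10001101, col=0b101, row AND col = 0b101 = 5; 5 == 5 -> filled
(188,190): col outside [0, 188] -> not filled
(25,28): col outside [0, 25] -> not filled
(235,170): row=0b11101011, col=0b10101010, row AND col = 0b10101010 = 170; 170 == 170 -> filled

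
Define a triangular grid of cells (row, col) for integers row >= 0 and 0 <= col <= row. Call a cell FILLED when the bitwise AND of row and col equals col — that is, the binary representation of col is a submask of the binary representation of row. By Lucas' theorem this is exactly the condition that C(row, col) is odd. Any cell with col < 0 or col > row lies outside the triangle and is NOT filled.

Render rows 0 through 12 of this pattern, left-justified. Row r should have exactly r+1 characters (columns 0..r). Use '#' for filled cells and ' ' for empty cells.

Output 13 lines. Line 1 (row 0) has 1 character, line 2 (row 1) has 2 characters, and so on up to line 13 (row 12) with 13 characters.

Answer: #
##
# #
####
#   #
##  ##
# # # #
########
#       #
##      ##
# #     # #
####    ####
#   #   #   #

Derivation:
r0=0: #
r1=1: ##
r2=10: # #
r3=11: ####
r4=100: #   #
r5=101: ##  ##
r6=110: # # # #
r7=111: ########
r8=1000: #       #
r9=1001: ##      ##
r10=1010: # #     # #
r11=1011: ####    ####
r12=1100: #   #   #   #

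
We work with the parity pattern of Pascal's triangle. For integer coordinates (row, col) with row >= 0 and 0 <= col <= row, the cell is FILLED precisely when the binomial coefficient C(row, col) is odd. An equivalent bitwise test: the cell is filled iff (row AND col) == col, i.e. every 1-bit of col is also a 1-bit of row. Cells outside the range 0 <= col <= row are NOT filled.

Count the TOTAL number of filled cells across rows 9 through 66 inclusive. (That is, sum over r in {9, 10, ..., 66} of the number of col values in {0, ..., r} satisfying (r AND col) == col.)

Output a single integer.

r9=1001 pc2: +4 =4
r10=1010 pc2: +4 =8
r11=1011 pc3: +8 =16
r12=1100 pc2: +4 =20
r13=1101 pc3: +8 =28
r14=1110 pc3: +8 =36
r15=1111 pc4: +16 =52
r16=10000 pc1: +2 =54
r17=10001 pc2: +4 =58
r18=10010 pc2: +4 =62
r19=10011 pc3: +8 =70
r20=10100 pc2: +4 =74
r21=10101 pc3: +8 =82
r22=10110 pc3: +8 =90
r23=10111 pc4: +16 =106
r24=11000 pc2: +4 =110
r25=11001 pc3: +8 =118
r26=11010 pc3: +8 =126
r27=11011 pc4: +16 =142
r28=11100 pc3: +8 =150
r29=11101 pc4: +16 =166
r30=11110 pc4: +16 =182
r31=11111 pc5: +32 =214
r32=100000 pc1: +2 =216
r33=100001 pc2: +4 =220
r34=100010 pc2: +4 =224
r35=100011 pc3: +8 =232
r36=100100 pc2: +4 =236
r37=100101 pc3: +8 =244
r38=100110 pc3: +8 =252
r39=100111 pc4: +16 =268
r40=101000 pc2: +4 =272
r41=101001 pc3: +8 =280
r42=101010 pc3: +8 =288
r43=101011 pc4: +16 =304
r44=101100 pc3: +8 =312
r45=101101 pc4: +16 =328
r46=101110 pc4: +16 =344
r47=101111 pc5: +32 =376
r48=110000 pc2: +4 =380
r49=110001 pc3: +8 =388
r50=110010 pc3: +8 =396
r51=110011 pc4: +16 =412
r52=110100 pc3: +8 =420
r53=110101 pc4: +16 =436
r54=110110 pc4: +16 =452
r55=110111 pc5: +32 =484
r56=111000 pc3: +8 =492
r57=111001 pc4: +16 =508
r58=111010 pc4: +16 =524
r59=111011 pc5: +32 =556
r60=111100 pc4: +16 =572
r61=111101 pc5: +32 =604
r62=111110 pc5: +32 =636
r63=111111 pc6: +64 =700
r64=1000000 pc1: +2 =702
r65=1000001 pc2: +4 =706
r66=1000010 pc2: +4 =710

Answer: 710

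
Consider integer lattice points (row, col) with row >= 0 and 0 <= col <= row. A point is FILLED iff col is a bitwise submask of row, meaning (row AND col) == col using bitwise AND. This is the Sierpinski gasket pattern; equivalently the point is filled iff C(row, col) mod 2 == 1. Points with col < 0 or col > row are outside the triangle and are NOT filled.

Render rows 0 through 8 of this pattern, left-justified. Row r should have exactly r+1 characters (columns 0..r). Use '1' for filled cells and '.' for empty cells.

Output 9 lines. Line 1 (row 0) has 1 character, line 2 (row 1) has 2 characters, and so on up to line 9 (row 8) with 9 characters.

r0=0: 1
r1=1: 11
r2=10: 1.1
r3=11: 1111
r4=100: 1...1
r5=101: 11..11
r6=110: 1.1.1.1
r7=111: 11111111
r8=1000: 1.......1

Answer: 1
11
1.1
1111
1...1
11..11
1.1.1.1
11111111
1.......1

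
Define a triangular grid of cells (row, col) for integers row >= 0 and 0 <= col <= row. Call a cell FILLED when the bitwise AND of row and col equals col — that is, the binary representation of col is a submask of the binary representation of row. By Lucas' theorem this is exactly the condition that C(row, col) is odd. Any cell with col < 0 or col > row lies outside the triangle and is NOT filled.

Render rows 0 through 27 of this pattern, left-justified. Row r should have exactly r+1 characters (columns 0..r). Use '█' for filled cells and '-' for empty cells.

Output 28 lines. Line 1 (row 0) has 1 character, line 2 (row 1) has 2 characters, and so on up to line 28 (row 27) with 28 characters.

r0=0: █
r1=1: ██
r2=10: █-█
r3=11: ████
r4=100: █---█
r5=101: ██--██
r6=110: █-█-█-█
r7=111: ████████
r8=1000: █-------█
r9=1001: ██------██
r10=1010: █-█-----█-█
r11=1011: ████----████
r12=1100: █---█---█---█
r13=1101: ██--██--██--██
r14=1110: █-█-█-█-█-█-█-█
r15=1111: ████████████████
r16=10000: █---------------█
r17=10001: ██--------------██
r18=10010: █-█-------------█-█
r19=10011: ████------------████
r20=10100: █---█-----------█---█
r21=10101: ██--██----------██--██
r22=10110: █-█-█-█---------█-█-█-█
r23=10111: ████████--------████████
r24=11000: █-------█-------█-------█
r25=11001: ██------██------██------██
r26=11010: █-█-----█-█-----█-█-----█-█
r27=11011: ████----████----████----████

Answer: █
██
█-█
████
█---█
██--██
█-█-█-█
████████
█-------█
██------██
█-█-----█-█
████----████
█---█---█---█
██--██--██--██
█-█-█-█-█-█-█-█
████████████████
█---------------█
██--------------██
█-█-------------█-█
████------------████
█---█-----------█---█
██--██----------██--██
█-█-█-█---------█-█-█-█
████████--------████████
█-------█-------█-------█
██------██------██------██
█-█-----█-█-----█-█-----█-█
████----████----████----████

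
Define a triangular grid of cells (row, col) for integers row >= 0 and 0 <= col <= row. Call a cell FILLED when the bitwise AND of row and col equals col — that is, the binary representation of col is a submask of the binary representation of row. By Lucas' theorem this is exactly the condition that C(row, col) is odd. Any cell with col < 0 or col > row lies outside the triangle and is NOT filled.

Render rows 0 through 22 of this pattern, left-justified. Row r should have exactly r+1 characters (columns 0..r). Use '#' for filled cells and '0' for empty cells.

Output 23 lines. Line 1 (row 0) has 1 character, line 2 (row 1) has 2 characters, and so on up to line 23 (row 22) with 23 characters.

r0=0: #
r1=1: ##
r2=10: #0#
r3=11: ####
r4=100: #000#
r5=101: ##00##
r6=110: #0#0#0#
r7=111: ########
r8=1000: #0000000#
r9=1001: ##000000##
r10=1010: #0#00000#0#
r11=1011: ####0000####
r12=1100: #000#000#000#
r13=1101: ##00##00##00##
r14=1110: #0#0#0#0#0#0#0#
r15=1111: ################
r16=10000: #000000000000000#
r17=10001: ##00000000000000##
r18=10010: #0#0000000000000#0#
r19=10011: ####000000000000####
r20=10100: #000#00000000000#000#
r21=10101: ##00##0000000000##00##
r22=10110: #0#0#0#000000000#0#0#0#

Answer: #
##
#0#
####
#000#
##00##
#0#0#0#
########
#0000000#
##000000##
#0#00000#0#
####0000####
#000#000#000#
##00##00##00##
#0#0#0#0#0#0#0#
################
#000000000000000#
##00000000000000##
#0#0000000000000#0#
####000000000000####
#000#00000000000#000#
##00##0000000000##00##
#0#0#0#000000000#0#0#0#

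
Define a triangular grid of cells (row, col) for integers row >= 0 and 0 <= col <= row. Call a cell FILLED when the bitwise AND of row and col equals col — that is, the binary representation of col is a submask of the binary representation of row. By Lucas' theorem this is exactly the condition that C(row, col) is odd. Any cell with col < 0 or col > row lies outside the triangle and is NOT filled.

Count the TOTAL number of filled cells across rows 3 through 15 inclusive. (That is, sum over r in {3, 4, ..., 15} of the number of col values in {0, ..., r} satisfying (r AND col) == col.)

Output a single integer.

r3=11 pc2: +4 =4
r4=100 pc1: +2 =6
r5=101 pc2: +4 =10
r6=110 pc2: +4 =14
r7=111 pc3: +8 =22
r8=1000 pc1: +2 =24
r9=1001 pc2: +4 =28
r10=1010 pc2: +4 =32
r11=1011 pc3: +8 =40
r12=1100 pc2: +4 =44
r13=1101 pc3: +8 =52
r14=1110 pc3: +8 =60
r15=1111 pc4: +16 =76

Answer: 76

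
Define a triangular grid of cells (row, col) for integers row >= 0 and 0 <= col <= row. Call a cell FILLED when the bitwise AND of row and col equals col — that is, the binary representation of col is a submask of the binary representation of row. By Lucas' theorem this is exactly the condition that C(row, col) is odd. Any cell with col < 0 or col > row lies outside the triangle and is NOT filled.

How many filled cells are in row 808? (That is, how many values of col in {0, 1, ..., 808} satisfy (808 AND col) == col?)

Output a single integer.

Answer: 16

Derivation:
808 in binary = 1100101000
popcount(808) = number of 1-bits in 1100101000 = 4
A col c satisfies (808 AND c) == c iff every set bit of c is also set in 808; each of the 4 set bits of 808 can independently be on or off in c.
count = 2^4 = 16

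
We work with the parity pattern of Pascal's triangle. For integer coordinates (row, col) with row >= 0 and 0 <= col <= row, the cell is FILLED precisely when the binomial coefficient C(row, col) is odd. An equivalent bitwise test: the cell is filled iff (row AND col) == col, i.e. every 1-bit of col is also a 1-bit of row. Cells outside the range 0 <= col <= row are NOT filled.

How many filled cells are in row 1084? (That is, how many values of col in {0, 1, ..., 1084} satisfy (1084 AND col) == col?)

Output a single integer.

1084 in binary = 10000111100
popcount(1084) = number of 1-bits in 10000111100 = 5
A col c satisfies (1084 AND c) == c iff every set bit of c is also set in 1084; each of the 5 set bits of 1084 can independently be on or off in c.
count = 2^5 = 32

Answer: 32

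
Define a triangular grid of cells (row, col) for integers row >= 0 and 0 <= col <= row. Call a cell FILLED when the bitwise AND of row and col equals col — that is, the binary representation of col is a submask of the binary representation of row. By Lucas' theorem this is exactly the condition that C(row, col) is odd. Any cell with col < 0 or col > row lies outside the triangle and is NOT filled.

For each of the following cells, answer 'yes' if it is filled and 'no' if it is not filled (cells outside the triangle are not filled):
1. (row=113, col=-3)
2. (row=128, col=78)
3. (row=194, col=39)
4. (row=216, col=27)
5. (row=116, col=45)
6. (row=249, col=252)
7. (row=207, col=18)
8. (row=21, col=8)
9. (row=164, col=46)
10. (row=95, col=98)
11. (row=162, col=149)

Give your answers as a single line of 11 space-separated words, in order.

(113,-3): col outside [0, 113] -> not filled
(128,78): row=0b10000000, col=0b1001110, row AND col = 0b0 = 0; 0 != 78 -> empty
(194,39): row=0b11000010, col=0b100111, row AND col = 0b10 = 2; 2 != 39 -> empty
(216,27): row=0b11011000, col=0b11011, row AND col = 0b11000 = 24; 24 != 27 -> empty
(116,45): row=0b1110100, col=0b101101, row AND col = 0b100100 = 36; 36 != 45 -> empty
(249,252): col outside [0, 249] -> not filled
(207,18): row=0b11001111, col=0b10010, row AND col = 0b10 = 2; 2 != 18 -> empty
(21,8): row=0b10101, col=0b1000, row AND col = 0b0 = 0; 0 != 8 -> empty
(164,46): row=0b10100100, col=0b101110, row AND col = 0b100100 = 36; 36 != 46 -> empty
(95,98): col outside [0, 95] -> not filled
(162,149): row=0b10100010, col=0b10010101, row AND col = 0b10000000 = 128; 128 != 149 -> empty

Answer: no no no no no no no no no no no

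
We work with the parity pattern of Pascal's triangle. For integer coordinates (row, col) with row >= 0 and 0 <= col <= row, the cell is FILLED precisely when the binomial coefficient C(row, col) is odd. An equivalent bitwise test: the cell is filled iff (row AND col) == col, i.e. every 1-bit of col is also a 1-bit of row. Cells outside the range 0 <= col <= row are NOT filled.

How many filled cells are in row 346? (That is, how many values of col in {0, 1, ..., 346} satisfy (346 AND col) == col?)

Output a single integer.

346 in binary = 101011010
popcount(346) = number of 1-bits in 101011010 = 5
A col c satisfies (346 AND c) == c iff every set bit of c is also set in 346; each of the 5 set bits of 346 can independently be on or off in c.
count = 2^5 = 32

Answer: 32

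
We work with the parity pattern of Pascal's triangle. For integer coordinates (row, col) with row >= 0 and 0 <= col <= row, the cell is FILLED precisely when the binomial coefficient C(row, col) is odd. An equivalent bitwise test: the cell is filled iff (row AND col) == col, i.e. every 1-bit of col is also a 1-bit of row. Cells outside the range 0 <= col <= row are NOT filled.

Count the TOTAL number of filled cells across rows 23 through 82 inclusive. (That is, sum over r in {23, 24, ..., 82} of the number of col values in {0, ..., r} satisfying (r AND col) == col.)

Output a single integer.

Answer: 792

Derivation:
r23=10111 pc4: +16 =16
r24=11000 pc2: +4 =20
r25=11001 pc3: +8 =28
r26=11010 pc3: +8 =36
r27=11011 pc4: +16 =52
r28=11100 pc3: +8 =60
r29=11101 pc4: +16 =76
r30=11110 pc4: +16 =92
r31=11111 pc5: +32 =124
r32=100000 pc1: +2 =126
r33=100001 pc2: +4 =130
r34=100010 pc2: +4 =134
r35=100011 pc3: +8 =142
r36=100100 pc2: +4 =146
r37=100101 pc3: +8 =154
r38=100110 pc3: +8 =162
r39=100111 pc4: +16 =178
r40=101000 pc2: +4 =182
r41=101001 pc3: +8 =190
r42=101010 pc3: +8 =198
r43=101011 pc4: +16 =214
r44=101100 pc3: +8 =222
r45=101101 pc4: +16 =238
r46=101110 pc4: +16 =254
r47=101111 pc5: +32 =286
r48=110000 pc2: +4 =290
r49=110001 pc3: +8 =298
r50=110010 pc3: +8 =306
r51=110011 pc4: +16 =322
r52=110100 pc3: +8 =330
r53=110101 pc4: +16 =346
r54=110110 pc4: +16 =362
r55=110111 pc5: +32 =394
r56=111000 pc3: +8 =402
r57=111001 pc4: +16 =418
r58=111010 pc4: +16 =434
r59=111011 pc5: +32 =466
r60=111100 pc4: +16 =482
r61=111101 pc5: +32 =514
r62=111110 pc5: +32 =546
r63=111111 pc6: +64 =610
r64=1000000 pc1: +2 =612
r65=1000001 pc2: +4 =616
r66=1000010 pc2: +4 =620
r67=1000011 pc3: +8 =628
r68=1000100 pc2: +4 =632
r69=1000101 pc3: +8 =640
r70=1000110 pc3: +8 =648
r71=1000111 pc4: +16 =664
r72=1001000 pc2: +4 =668
r73=1001001 pc3: +8 =676
r74=1001010 pc3: +8 =684
r75=1001011 pc4: +16 =700
r76=1001100 pc3: +8 =708
r77=1001101 pc4: +16 =724
r78=1001110 pc4: +16 =740
r79=1001111 pc5: +32 =772
r80=1010000 pc2: +4 =776
r81=1010001 pc3: +8 =784
r82=1010010 pc3: +8 =792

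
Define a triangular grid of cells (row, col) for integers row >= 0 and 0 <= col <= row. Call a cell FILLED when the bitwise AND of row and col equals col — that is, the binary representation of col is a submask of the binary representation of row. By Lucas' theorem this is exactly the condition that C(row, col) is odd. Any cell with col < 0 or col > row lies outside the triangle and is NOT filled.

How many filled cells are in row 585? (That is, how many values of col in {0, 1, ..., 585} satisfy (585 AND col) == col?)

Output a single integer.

Answer: 16

Derivation:
585 in binary = 1001001001
popcount(585) = number of 1-bits in 1001001001 = 4
A col c satisfies (585 AND c) == c iff every set bit of c is also set in 585; each of the 4 set bits of 585 can independently be on or off in c.
count = 2^4 = 16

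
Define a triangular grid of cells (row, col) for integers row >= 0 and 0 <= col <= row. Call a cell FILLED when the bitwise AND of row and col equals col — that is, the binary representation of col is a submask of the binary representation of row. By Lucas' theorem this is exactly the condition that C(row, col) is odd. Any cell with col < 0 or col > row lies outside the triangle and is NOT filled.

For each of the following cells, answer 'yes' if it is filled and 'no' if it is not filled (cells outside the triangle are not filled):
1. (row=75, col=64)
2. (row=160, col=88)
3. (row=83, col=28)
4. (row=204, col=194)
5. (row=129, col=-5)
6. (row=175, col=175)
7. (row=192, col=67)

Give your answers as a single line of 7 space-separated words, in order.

(75,64): row=0b1001011, col=0b1000000, row AND col = 0b1000000 = 64; 64 == 64 -> filled
(160,88): row=0b10100000, col=0b1011000, row AND col = 0b0 = 0; 0 != 88 -> empty
(83,28): row=0b1010011, col=0b11100, row AND col = 0b10000 = 16; 16 != 28 -> empty
(204,194): row=0b11001100, col=0b11000010, row AND col = 0b11000000 = 192; 192 != 194 -> empty
(129,-5): col outside [0, 129] -> not filled
(175,175): row=0b10101111, col=0b10101111, row AND col = 0b10101111 = 175; 175 == 175 -> filled
(192,67): row=0b11000000, col=0b1000011, row AND col = 0b1000000 = 64; 64 != 67 -> empty

Answer: yes no no no no yes no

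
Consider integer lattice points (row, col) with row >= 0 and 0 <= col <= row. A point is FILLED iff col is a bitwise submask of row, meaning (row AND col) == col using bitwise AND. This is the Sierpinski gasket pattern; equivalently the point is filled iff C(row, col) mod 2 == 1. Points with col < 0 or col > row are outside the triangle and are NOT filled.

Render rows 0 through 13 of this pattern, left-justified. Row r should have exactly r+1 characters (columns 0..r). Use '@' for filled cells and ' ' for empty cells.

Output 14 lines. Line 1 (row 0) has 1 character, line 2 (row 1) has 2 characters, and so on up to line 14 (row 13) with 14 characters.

Answer: @
@@
@ @
@@@@
@   @
@@  @@
@ @ @ @
@@@@@@@@
@       @
@@      @@
@ @     @ @
@@@@    @@@@
@   @   @   @
@@  @@  @@  @@

Derivation:
r0=0: @
r1=1: @@
r2=10: @ @
r3=11: @@@@
r4=100: @   @
r5=101: @@  @@
r6=110: @ @ @ @
r7=111: @@@@@@@@
r8=1000: @       @
r9=1001: @@      @@
r10=1010: @ @     @ @
r11=1011: @@@@    @@@@
r12=1100: @   @   @   @
r13=1101: @@  @@  @@  @@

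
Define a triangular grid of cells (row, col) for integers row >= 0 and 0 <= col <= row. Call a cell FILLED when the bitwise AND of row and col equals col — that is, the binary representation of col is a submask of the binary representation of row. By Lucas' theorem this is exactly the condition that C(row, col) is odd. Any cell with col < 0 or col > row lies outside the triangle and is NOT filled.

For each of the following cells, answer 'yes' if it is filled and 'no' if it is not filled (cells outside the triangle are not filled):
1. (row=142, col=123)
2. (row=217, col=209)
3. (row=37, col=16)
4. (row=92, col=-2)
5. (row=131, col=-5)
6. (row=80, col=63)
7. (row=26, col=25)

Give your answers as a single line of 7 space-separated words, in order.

(142,123): row=0b10001110, col=0b1111011, row AND col = 0b1010 = 10; 10 != 123 -> empty
(217,209): row=0b11011001, col=0b11010001, row AND col = 0b11010001 = 209; 209 == 209 -> filled
(37,16): row=0b100101, col=0b10000, row AND col = 0b0 = 0; 0 != 16 -> empty
(92,-2): col outside [0, 92] -> not filled
(131,-5): col outside [0, 131] -> not filled
(80,63): row=0b1010000, col=0b111111, row AND col = 0b10000 = 16; 16 != 63 -> empty
(26,25): row=0b11010, col=0b11001, row AND col = 0b11000 = 24; 24 != 25 -> empty

Answer: no yes no no no no no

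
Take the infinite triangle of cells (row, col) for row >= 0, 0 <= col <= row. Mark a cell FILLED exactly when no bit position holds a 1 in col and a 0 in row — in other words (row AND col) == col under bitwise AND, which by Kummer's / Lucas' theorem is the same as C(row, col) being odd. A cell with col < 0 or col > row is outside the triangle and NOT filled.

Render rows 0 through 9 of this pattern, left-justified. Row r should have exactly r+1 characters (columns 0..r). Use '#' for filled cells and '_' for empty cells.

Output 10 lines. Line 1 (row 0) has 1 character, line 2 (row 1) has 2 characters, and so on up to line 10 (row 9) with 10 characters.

Answer: #
##
#_#
####
#___#
##__##
#_#_#_#
########
#_______#
##______##

Derivation:
r0=0: #
r1=1: ##
r2=10: #_#
r3=11: ####
r4=100: #___#
r5=101: ##__##
r6=110: #_#_#_#
r7=111: ########
r8=1000: #_______#
r9=1001: ##______##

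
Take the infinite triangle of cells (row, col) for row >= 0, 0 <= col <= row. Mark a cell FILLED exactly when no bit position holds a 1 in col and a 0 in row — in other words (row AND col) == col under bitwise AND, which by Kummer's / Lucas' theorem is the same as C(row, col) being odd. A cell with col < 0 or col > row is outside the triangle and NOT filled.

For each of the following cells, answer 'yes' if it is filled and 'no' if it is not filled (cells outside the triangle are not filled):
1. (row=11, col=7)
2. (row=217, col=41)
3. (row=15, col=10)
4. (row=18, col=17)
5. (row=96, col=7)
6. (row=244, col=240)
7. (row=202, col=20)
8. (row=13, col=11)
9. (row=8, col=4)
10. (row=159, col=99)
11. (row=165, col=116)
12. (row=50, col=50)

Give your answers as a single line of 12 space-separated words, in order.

Answer: no no yes no no yes no no no no no yes

Derivation:
(11,7): row=0b1011, col=0b111, row AND col = 0b11 = 3; 3 != 7 -> empty
(217,41): row=0b11011001, col=0b101001, row AND col = 0b1001 = 9; 9 != 41 -> empty
(15,10): row=0b1111, col=0b1010, row AND col = 0b1010 = 10; 10 == 10 -> filled
(18,17): row=0b10010, col=0b10001, row AND col = 0b10000 = 16; 16 != 17 -> empty
(96,7): row=0b1100000, col=0b111, row AND col = 0b0 = 0; 0 != 7 -> empty
(244,240): row=0b11110100, col=0b11110000, row AND col = 0b11110000 = 240; 240 == 240 -> filled
(202,20): row=0b11001010, col=0b10100, row AND col = 0b0 = 0; 0 != 20 -> empty
(13,11): row=0b1101, col=0b1011, row AND col = 0b1001 = 9; 9 != 11 -> empty
(8,4): row=0b1000, col=0b100, row AND col = 0b0 = 0; 0 != 4 -> empty
(159,99): row=0b10011111, col=0b1100011, row AND col = 0b11 = 3; 3 != 99 -> empty
(165,116): row=0b10100101, col=0b1110100, row AND col = 0b100100 = 36; 36 != 116 -> empty
(50,50): row=0b110010, col=0b110010, row AND col = 0b110010 = 50; 50 == 50 -> filled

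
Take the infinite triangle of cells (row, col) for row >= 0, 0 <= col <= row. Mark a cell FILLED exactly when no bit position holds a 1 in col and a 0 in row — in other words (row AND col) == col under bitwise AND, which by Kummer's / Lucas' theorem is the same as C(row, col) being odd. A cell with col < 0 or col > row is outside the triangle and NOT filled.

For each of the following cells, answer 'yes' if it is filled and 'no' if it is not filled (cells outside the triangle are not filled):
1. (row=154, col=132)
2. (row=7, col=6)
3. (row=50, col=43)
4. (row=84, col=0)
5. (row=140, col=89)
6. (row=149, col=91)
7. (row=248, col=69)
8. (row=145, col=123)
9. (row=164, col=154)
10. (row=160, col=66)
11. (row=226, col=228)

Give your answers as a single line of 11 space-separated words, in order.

(154,132): row=0b10011010, col=0b10000100, row AND col = 0b10000000 = 128; 128 != 132 -> empty
(7,6): row=0b111, col=0b110, row AND col = 0b110 = 6; 6 == 6 -> filled
(50,43): row=0b110010, col=0b101011, row AND col = 0b100010 = 34; 34 != 43 -> empty
(84,0): row=0b1010100, col=0b0, row AND col = 0b0 = 0; 0 == 0 -> filled
(140,89): row=0b10001100, col=0b1011001, row AND col = 0b1000 = 8; 8 != 89 -> empty
(149,91): row=0b10010101, col=0b1011011, row AND col = 0b10001 = 17; 17 != 91 -> empty
(248,69): row=0b11111000, col=0b1000101, row AND col = 0b1000000 = 64; 64 != 69 -> empty
(145,123): row=0b10010001, col=0b1111011, row AND col = 0b10001 = 17; 17 != 123 -> empty
(164,154): row=0b10100100, col=0b10011010, row AND col = 0b10000000 = 128; 128 != 154 -> empty
(160,66): row=0b10100000, col=0b1000010, row AND col = 0b0 = 0; 0 != 66 -> empty
(226,228): col outside [0, 226] -> not filled

Answer: no yes no yes no no no no no no no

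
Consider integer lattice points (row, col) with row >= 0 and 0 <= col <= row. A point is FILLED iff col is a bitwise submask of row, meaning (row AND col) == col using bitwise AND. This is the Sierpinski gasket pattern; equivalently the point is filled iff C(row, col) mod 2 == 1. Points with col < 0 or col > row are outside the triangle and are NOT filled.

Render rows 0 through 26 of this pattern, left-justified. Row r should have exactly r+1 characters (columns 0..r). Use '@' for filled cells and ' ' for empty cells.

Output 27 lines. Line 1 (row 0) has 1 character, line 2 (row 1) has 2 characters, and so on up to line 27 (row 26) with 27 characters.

r0=0: @
r1=1: @@
r2=10: @ @
r3=11: @@@@
r4=100: @   @
r5=101: @@  @@
r6=110: @ @ @ @
r7=111: @@@@@@@@
r8=1000: @       @
r9=1001: @@      @@
r10=1010: @ @     @ @
r11=1011: @@@@    @@@@
r12=1100: @   @   @   @
r13=1101: @@  @@  @@  @@
r14=1110: @ @ @ @ @ @ @ @
r15=1111: @@@@@@@@@@@@@@@@
r16=10000: @               @
r17=10001: @@              @@
r18=10010: @ @             @ @
r19=10011: @@@@            @@@@
r20=10100: @   @           @   @
r21=10101: @@  @@          @@  @@
r22=10110: @ @ @ @         @ @ @ @
r23=10111: @@@@@@@@        @@@@@@@@
r24=11000: @       @       @       @
r25=11001: @@      @@      @@      @@
r26=11010: @ @     @ @     @ @     @ @

Answer: @
@@
@ @
@@@@
@   @
@@  @@
@ @ @ @
@@@@@@@@
@       @
@@      @@
@ @     @ @
@@@@    @@@@
@   @   @   @
@@  @@  @@  @@
@ @ @ @ @ @ @ @
@@@@@@@@@@@@@@@@
@               @
@@              @@
@ @             @ @
@@@@            @@@@
@   @           @   @
@@  @@          @@  @@
@ @ @ @         @ @ @ @
@@@@@@@@        @@@@@@@@
@       @       @       @
@@      @@      @@      @@
@ @     @ @     @ @     @ @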